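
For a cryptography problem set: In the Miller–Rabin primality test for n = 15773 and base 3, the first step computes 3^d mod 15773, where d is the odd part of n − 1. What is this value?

n − 1 = 15772 = 2^2 · 3943, so s = 2 and d = 3943.
By repeated squaring, 3^3943 ≡ 1470 (mod 15773).

1470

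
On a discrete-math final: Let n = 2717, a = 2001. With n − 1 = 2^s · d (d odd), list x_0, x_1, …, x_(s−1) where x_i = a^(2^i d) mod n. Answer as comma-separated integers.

1429, 1574

n − 1 = 2716 = 2^2 · 679, so s = 2 and d = 679.
x_0 = 2001^679 mod 2717 = 1429.
x_1 = 1429^2 mod 2717 = 1574.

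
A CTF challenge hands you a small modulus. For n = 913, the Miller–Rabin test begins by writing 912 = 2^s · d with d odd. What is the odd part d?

Halving: 912 → 456 → 228 → 114 → 57; 57 is odd.
So 912 = 2^4 · 57.

57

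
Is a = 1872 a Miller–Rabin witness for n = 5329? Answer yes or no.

n − 1 = 5328 = 2^4 · 333, so s = 4 and d = 333.
Repeated squaring mod 5329: 1872^1 ≡ 1872, 1872^2 ≡ 3231, 1872^4 ≡ 5179, 1872^8 ≡ 1184, 1872^16 ≡ 329, 1872^32 ≡ 1661, 1872^64 ≡ 3828, 1872^128 ≡ 4163, 1872^256 ≡ 661.
333 = 256 + 64 + 8 + 4 + 1, so 1872^333 ≡ 661·3828·1184·5179·1872 ≡ 4796 (mod 5329).
x_0 = 1872^333 mod 5329 = 4796.
x_0 is neither 1 nor 5328, so continue squaring.
x_1 = 4796^2 mod 5329 = 1652.
x_2 = 1652^2 mod 5329 = 656.
x_3 = 656^2 mod 5329 = 4016.
Reached i = s−1 = 3 without hitting −1: 1872 is a Miller–Rabin witness and 5329 is composite.

yes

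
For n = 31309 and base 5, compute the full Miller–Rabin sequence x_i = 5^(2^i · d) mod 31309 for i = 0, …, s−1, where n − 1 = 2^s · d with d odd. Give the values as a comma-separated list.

n − 1 = 31308 = 2^2 · 7827, so s = 2 and d = 7827.
x_0 = 5^7827 mod 31309 = 20439.
x_1 = 20439^2 mod 31309 = 28043.

20439, 28043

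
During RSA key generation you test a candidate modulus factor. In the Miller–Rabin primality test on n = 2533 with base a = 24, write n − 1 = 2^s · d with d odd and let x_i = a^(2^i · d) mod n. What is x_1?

1613

n − 1 = 2532 = 2^2 · 633, so s = 2 and d = 633.
x_0 = 24^633 mod 2533 = 792.
x_1 = 792^2 mod 2533 = 1613.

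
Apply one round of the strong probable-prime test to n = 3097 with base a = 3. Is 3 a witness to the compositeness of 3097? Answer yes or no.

n − 1 = 3096 = 2^3 · 387, so s = 3 and d = 387.
x_0 = 3^387 mod 3097 = 1918.
x_0 is neither 1 nor 3096, so continue squaring.
x_1 = 1918^2 mod 3097 = 2585.
x_2 = 2585^2 mod 3097 = 1996.
Reached i = s−1 = 2 without hitting −1: 3 is a Miller–Rabin witness and 3097 is composite.

yes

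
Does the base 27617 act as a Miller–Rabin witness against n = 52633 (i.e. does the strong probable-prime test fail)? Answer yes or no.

n − 1 = 52632 = 2^3 · 6579, so s = 3 and d = 6579.
x_0 = 27617^6579 mod 52633 = 44703.
x_0 is neither 1 nor 52632, so continue squaring.
x_1 = 44703^2 mod 52633 = 41098.
x_2 = 41098^2 mod 52633 = 1.
x_2 = 1 but x_1 ≠ ±1, a nontrivial square root of 1 — 27617 is a witness and 52633 is composite.

yes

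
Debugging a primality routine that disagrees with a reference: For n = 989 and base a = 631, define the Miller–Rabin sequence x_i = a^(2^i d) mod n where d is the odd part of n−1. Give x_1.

913

n − 1 = 988 = 2^2 · 247, so s = 2 and d = 247.
x_0 = 631^247 mod 989 = 157.
x_1 = 157^2 mod 989 = 913.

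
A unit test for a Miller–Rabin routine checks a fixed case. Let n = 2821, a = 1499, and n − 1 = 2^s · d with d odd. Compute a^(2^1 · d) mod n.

1

n − 1 = 2820 = 2^2 · 705, so s = 2 and d = 705.
x_0 = 1499^705 mod 2821 = 1611.
x_1 = 1611^2 mod 2821 = 1.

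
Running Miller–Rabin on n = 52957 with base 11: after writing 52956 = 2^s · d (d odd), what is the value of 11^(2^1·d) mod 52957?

n − 1 = 52956 = 2^2 · 13239, so s = 2 and d = 13239.
x_0 = 11^13239 mod 52957 = 52956.
x_1 = 52956^2 mod 52957 = 1.

1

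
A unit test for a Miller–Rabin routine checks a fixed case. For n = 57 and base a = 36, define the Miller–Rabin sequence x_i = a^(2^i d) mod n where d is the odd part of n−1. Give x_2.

n − 1 = 56 = 2^3 · 7, so s = 3 and d = 7.
x_0 = 36^7 mod 57 = 24.
x_1 = 24^2 mod 57 = 6.
x_2 = 6^2 mod 57 = 36.

36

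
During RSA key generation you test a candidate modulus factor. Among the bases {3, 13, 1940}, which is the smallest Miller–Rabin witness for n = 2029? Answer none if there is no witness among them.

n − 1 = 2028 = 2^2 · 507, so s = 2 and d = 507.
Base 3: x_0 = 3^507 mod 2029 = 1. x_0 = 1, so 3 is not a witness.
Base 13: x_0 = 13^507 mod 2029 = 1. x_0 = 1, so 13 is not a witness.
Base 1940: x_0 = 1940^507 mod 2029 = 2028. x_0 = 2028 ≡ −1, so 1940 is not a witness.
No listed base is a witness for 2029.

none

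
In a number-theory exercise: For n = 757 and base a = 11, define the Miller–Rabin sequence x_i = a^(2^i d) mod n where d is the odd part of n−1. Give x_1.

n − 1 = 756 = 2^2 · 189, so s = 2 and d = 189.
x_0 = 11^189 mod 757 = 1.
x_1 = 1^2 mod 757 = 1.

1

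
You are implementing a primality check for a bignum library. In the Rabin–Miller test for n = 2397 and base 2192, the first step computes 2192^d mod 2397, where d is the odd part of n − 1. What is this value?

2192

n − 1 = 2396 = 2^2 · 599, so s = 2 and d = 599.
2192^599 mod 2397 = 2192.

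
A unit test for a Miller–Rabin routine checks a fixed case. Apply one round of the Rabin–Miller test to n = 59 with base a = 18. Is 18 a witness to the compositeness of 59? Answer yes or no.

n − 1 = 58 = 2^1 · 29, so s = 1 and d = 29.
x_0 = 18^29 mod 59 = 58.
x_0 = 58 ≡ −1, so 18 is not a witness.

no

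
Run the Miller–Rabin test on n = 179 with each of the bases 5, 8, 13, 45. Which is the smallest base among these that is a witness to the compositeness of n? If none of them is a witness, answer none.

none

n − 1 = 178 = 2^1 · 89, so s = 1 and d = 89.
Base 5: x_0 = 5^89 mod 179 = 1. x_0 = 1, so 5 is not a witness.
Base 8: x_0 = 8^89 mod 179 = 178. x_0 = 178 ≡ −1, so 8 is not a witness.
Base 13: x_0 = 13^89 mod 179 = 1. x_0 = 1, so 13 is not a witness.
Base 45: x_0 = 45^89 mod 179 = 1. x_0 = 1, so 45 is not a witness.
No listed base is a witness for 179.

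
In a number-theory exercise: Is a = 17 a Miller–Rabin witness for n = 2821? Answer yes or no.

no

n − 1 = 2820 = 2^2 · 705, so s = 2 and d = 705.
x_0 = 17^705 mod 2821 = 2820.
x_0 = 2820 ≡ −1, so 17 is not a witness.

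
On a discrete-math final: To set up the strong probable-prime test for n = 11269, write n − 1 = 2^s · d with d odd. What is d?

Halving: 11268 → 5634 → 2817; 2817 is odd.
So 11268 = 2^2 · 2817.

2817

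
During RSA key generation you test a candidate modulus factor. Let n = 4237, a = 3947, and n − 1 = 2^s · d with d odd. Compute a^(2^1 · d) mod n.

3241

n − 1 = 4236 = 2^2 · 1059, so s = 2 and d = 1059.
x_0 = 3947^1059 mod 4237 = 1627.
x_1 = 1627^2 mod 4237 = 3241.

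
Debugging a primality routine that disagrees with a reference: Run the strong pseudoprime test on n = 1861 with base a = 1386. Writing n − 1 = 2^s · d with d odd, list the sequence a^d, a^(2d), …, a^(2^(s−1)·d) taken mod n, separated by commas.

1800, 1860

n − 1 = 1860 = 2^2 · 465, so s = 2 and d = 465.
x_0 = 1386^465 mod 1861 = 1800.
x_1 = 1800^2 mod 1861 = 1860.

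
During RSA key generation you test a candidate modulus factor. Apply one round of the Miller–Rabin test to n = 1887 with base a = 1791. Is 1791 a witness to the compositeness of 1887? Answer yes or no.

yes

n − 1 = 1886 = 2^1 · 943, so s = 1 and d = 943.
x_0 = 1791^943 mod 1887 = 1737.
x_0 ∉ {1, 1886} and s = 1, so 1791 is a Miller–Rabin witness and 1887 is composite.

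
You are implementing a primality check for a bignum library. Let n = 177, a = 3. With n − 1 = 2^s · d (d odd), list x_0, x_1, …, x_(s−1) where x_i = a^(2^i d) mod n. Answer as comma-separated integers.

147, 15, 48, 3

n − 1 = 176 = 2^4 · 11, so s = 4 and d = 11.
x_0 = 3^11 mod 177 = 147.
x_1 = 147^2 mod 177 = 15.
x_2 = 15^2 mod 177 = 48.
x_3 = 48^2 mod 177 = 3.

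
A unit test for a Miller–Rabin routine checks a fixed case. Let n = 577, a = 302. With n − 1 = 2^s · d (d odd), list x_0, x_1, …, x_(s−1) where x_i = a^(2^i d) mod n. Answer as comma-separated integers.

n − 1 = 576 = 2^6 · 9, so s = 6 and d = 9.
x_0 = 302^9 mod 577 = 391.
x_1 = 391^2 mod 577 = 553.
x_2 = 553^2 mod 577 = 576.
x_3 = 576^2 mod 577 = 1.
x_4 = 1^2 mod 577 = 1.
x_5 = 1^2 mod 577 = 1.

391, 553, 576, 1, 1, 1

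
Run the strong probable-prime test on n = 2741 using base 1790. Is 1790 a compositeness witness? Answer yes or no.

no

n − 1 = 2740 = 2^2 · 685, so s = 2 and d = 685.
x_0 = 1790^685 mod 2741 = 2085.
x_0 is neither 1 nor 2740, so continue squaring.
x_1 = 2085^2 mod 2741 = 2740.
x_1 ≡ −1, so 1790 is not a witness.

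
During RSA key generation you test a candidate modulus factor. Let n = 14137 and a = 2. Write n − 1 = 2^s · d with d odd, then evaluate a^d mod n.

n − 1 = 14136 = 2^3 · 1767, so s = 3 and d = 1767.
Repeated squaring mod 14137: 2^1 ≡ 2, 2^2 ≡ 4, 2^4 ≡ 16, 2^8 ≡ 256, 2^16 ≡ 8988, 2^32 ≡ 5326, 2^64 ≡ 7454, 2^128 ≡ 3706, 2^256 ≡ 7409, 2^512 ≡ 13447, 2^1024 ≡ 9579.
1767 = 1024 + 512 + 128 + 64 + 32 + 4 + 2 + 1, so 2^1767 ≡ 9579·13447·3706·7454·5326·16·4·2 ≡ 4449 (mod 14137).

4449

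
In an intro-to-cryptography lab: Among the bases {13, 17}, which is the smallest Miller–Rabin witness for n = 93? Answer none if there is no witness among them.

n − 1 = 92 = 2^2 · 23, so s = 2 and d = 23.
Base 13: x_0 = 13^23 mod 93 = 55. x_0 is neither 1 nor 92, so continue squaring. x_1 = 55^2 mod 93 = 49. Reached i = s−1 = 1 without hitting −1: 13 is a Miller–Rabin witness and 93 is composite.
Base 17: x_0 = 17^23 mod 93 = 44. x_0 is neither 1 nor 92, so continue squaring. x_1 = 44^2 mod 93 = 76. Reached i = s−1 = 1 without hitting −1: 17 is a Miller–Rabin witness and 93 is composite.
The smallest witness among the given bases is 13.

13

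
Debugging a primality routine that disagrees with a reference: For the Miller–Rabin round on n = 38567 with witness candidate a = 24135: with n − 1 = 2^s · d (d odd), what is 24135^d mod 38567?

38566

n − 1 = 38566 = 2^1 · 19283, so s = 1 and d = 19283.
24135^19283 mod 38567 = 38566.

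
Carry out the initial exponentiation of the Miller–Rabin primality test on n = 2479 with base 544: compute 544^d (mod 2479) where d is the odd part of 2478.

n − 1 = 2478 = 2^1 · 1239, so s = 1 and d = 1239.
544^1239 mod 2479 = 186.

186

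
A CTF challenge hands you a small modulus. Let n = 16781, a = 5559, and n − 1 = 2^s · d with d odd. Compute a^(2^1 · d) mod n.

8528

n − 1 = 16780 = 2^2 · 4195, so s = 2 and d = 4195.
Repeated squaring mod 16781: 5559^1 ≡ 5559, 5559^2 ≡ 8660, 5559^4 ≡ 1311, 5559^8 ≡ 7059, 5559^16 ≡ 6692, 5559^32 ≡ 11156, 5559^64 ≡ 8440, 5559^128 ≡ 15036, 5559^256 ≡ 7664, 5559^512 ≡ 3396, 5559^1024 ≡ 4269, 5559^2048 ≡ 195, 5559^4096 ≡ 4463.
4195 = 4096 + 64 + 32 + 2 + 1, so 5559^4195 ≡ 4463·8440·11156·8660·5559 ≡ 7406 (mod 16781).
x_0 = 7406.
x_1 = 7406^2 mod 16781 = 8528.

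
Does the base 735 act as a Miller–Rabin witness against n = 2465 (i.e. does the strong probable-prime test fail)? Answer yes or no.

n − 1 = 2464 = 2^5 · 77, so s = 5 and d = 77.
By repeated squaring, 735^77 ≡ 650 (mod 2465).
x_0 = 735^77 mod 2465 = 650.
x_0 is neither 1 nor 2464, so continue squaring.
x_1 = 650^2 mod 2465 = 985.
x_2 = 985^2 mod 2465 = 1480.
x_3 = 1480^2 mod 2465 = 1480.
x_4 = 1480^2 mod 2465 = 1480.
Reached i = s−1 = 4 without hitting −1: 735 is a Miller–Rabin witness and 2465 is composite.

yes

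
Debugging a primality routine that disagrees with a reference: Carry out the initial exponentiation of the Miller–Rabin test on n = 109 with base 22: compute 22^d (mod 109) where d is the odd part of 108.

1

n − 1 = 108 = 2^2 · 27, so s = 2 and d = 27.
22^27 mod 109 = 1.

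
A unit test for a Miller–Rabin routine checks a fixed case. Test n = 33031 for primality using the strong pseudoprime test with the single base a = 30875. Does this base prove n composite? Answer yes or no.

n − 1 = 33030 = 2^1 · 16515, so s = 1 and d = 16515.
x_0 = 30875^16515 mod 33031 = 2628.
x_0 ∉ {1, 33030} and s = 1, so 30875 is a Miller–Rabin witness and 33031 is composite.

yes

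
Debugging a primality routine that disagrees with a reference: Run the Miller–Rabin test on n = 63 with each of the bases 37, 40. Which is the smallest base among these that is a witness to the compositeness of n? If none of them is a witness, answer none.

n − 1 = 62 = 2^1 · 31, so s = 1 and d = 31.
Base 37: x_0 = 37^31 mod 63 = 37. x_0 ∉ {1, 62} and s = 1, so 37 is a Miller–Rabin witness and 63 is composite.
Base 40: x_0 = 40^31 mod 63 = 40. x_0 ∉ {1, 62} and s = 1, so 40 is a Miller–Rabin witness and 63 is composite.
The smallest witness among the given bases is 37.

37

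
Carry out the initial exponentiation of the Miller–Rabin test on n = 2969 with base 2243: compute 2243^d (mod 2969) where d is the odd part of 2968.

n − 1 = 2968 = 2^3 · 371, so s = 3 and d = 371.
2243^371 mod 2969 = 1097.

1097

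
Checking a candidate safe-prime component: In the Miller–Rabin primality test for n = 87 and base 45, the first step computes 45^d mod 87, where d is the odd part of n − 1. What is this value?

45

n − 1 = 86 = 2^1 · 43, so s = 1 and d = 43.
45^43 mod 87 = 45.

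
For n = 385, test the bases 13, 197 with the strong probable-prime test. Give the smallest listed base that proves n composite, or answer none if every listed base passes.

13

n − 1 = 384 = 2^7 · 3, so s = 7 and d = 3.
Base 13: x_0 = 13^3 mod 385 = 272. x_0 is neither 1 nor 384, so continue squaring. x_1 = 272^2 mod 385 = 64. x_2 = 64^2 mod 385 = 246. x_3 = 246^2 mod 385 = 71. x_4 = 71^2 mod 385 = 36. x_5 = 36^2 mod 385 = 141. x_6 = 141^2 mod 385 = 246. Reached i = s−1 = 6 without hitting −1: 13 is a Miller–Rabin witness and 385 is composite.
Base 197: x_0 = 197^3 mod 385 = 43. x_0 is neither 1 nor 384, so continue squaring. x_1 = 43^2 mod 385 = 309. x_2 = 309^2 mod 385 = 1. x_2 = 1 but x_1 ≠ ±1, a nontrivial square root of 1 — 197 is a witness and 385 is composite.
The smallest witness among the given bases is 13.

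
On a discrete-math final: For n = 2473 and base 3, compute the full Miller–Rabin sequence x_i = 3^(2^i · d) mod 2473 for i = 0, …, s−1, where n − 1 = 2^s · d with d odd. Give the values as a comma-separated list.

2472, 1, 1

n − 1 = 2472 = 2^3 · 309, so s = 3 and d = 309.
x_0 = 3^309 mod 2473 = 2472.
x_1 = 2472^2 mod 2473 = 1.
x_2 = 1^2 mod 2473 = 1.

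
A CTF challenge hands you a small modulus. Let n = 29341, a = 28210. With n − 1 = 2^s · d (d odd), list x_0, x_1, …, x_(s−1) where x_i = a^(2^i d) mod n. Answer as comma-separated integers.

14690, 22386

n − 1 = 29340 = 2^2 · 7335, so s = 2 and d = 7335.
x_0 = 28210^7335 mod 29341 = 14690.
x_1 = 14690^2 mod 29341 = 22386.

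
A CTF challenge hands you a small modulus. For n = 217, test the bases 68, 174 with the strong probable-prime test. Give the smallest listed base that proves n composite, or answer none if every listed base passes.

n − 1 = 216 = 2^3 · 27, so s = 3 and d = 27.
Base 68: x_0 = 68^27 mod 217 = 216. x_0 = 216 ≡ −1, so 68 is not a witness.
Base 174: x_0 = 174^27 mod 217 = 97. x_0 is neither 1 nor 216, so continue squaring. x_1 = 97^2 mod 217 = 78. x_2 = 78^2 mod 217 = 8. Reached i = s−1 = 2 without hitting −1: 174 is a Miller–Rabin witness and 217 is composite.
The smallest witness among the given bases is 174.

174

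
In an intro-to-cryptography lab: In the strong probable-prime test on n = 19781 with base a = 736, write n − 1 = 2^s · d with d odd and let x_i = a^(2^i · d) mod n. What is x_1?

19178

n − 1 = 19780 = 2^2 · 4945, so s = 2 and d = 4945.
x_0 = 736^4945 mod 19781 = 12683.
x_1 = 12683^2 mod 19781 = 19178.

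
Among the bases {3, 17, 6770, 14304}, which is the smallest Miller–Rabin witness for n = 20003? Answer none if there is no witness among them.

3

n − 1 = 20002 = 2^1 · 10001, so s = 1 and d = 10001.
Base 3: x_0 = 3^10001 mod 20003 = 2696. x_0 ∉ {1, 20002} and s = 1, so 3 is a Miller–Rabin witness and 20003 is composite.
Base 17: x_0 = 17^10001 mod 20003 = 7247. x_0 ∉ {1, 20002} and s = 1, so 17 is a Miller–Rabin witness and 20003 is composite.
Base 6770: x_0 = 6770^10001 mod 20003 = 8524. x_0 ∉ {1, 20002} and s = 1, so 6770 is a Miller–Rabin witness and 20003 is composite.
Base 14304: x_0 = 14304^10001 mod 20003 = 6833. x_0 ∉ {1, 20002} and s = 1, so 14304 is a Miller–Rabin witness and 20003 is composite.
The smallest witness among the given bases is 3.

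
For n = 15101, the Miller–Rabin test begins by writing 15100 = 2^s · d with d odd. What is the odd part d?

Halving: 15100 → 7550 → 3775; 3775 is odd.
So 15100 = 2^2 · 3775.

3775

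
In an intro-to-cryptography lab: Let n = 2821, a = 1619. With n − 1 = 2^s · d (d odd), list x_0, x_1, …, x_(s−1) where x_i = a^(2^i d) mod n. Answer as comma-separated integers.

n − 1 = 2820 = 2^2 · 705, so s = 2 and d = 705.
x_0 = 1619^705 mod 2821 = 1737.
x_1 = 1737^2 mod 2821 = 1520.

1737, 1520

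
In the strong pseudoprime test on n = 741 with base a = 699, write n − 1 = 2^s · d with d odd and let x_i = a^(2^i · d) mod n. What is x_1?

n − 1 = 740 = 2^2 · 185, so s = 2 and d = 185.
x_0 = 699^185 mod 741 = 420.
x_1 = 420^2 mod 741 = 42.

42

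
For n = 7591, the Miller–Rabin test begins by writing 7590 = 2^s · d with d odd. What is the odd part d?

Halving: 7590 → 3795; 3795 is odd.
So 7590 = 2^1 · 3795.

3795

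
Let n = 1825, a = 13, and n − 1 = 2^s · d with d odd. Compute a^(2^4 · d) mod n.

n − 1 = 1824 = 2^5 · 57, so s = 5 and d = 57.
x_0 = 13^57 mod 1825 = 408.
x_1 = 408^2 mod 1825 = 389.
x_2 = 389^2 mod 1825 = 1671.
x_3 = 1671^2 mod 1825 = 1816.
x_4 = 1816^2 mod 1825 = 81.

81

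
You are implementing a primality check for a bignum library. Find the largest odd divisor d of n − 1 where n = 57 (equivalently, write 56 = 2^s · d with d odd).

Halving: 56 → 28 → 14 → 7; 7 is odd.
So 56 = 2^3 · 7.

7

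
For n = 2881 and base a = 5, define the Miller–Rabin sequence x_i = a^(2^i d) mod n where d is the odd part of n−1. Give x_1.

360

n − 1 = 2880 = 2^6 · 45, so s = 6 and d = 45.
x_0 = 5^45 mod 2881 = 340.
x_1 = 340^2 mod 2881 = 360.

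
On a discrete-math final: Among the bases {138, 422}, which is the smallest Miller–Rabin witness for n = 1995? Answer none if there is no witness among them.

138

n − 1 = 1994 = 2^1 · 997, so s = 1 and d = 997.
Base 138: x_0 = 138^997 mod 1995 = 453. x_0 ∉ {1, 1994} and s = 1, so 138 is a Miller–Rabin witness and 1995 is composite.
Base 422: x_0 = 422^997 mod 1995 = 842. x_0 ∉ {1, 1994} and s = 1, so 422 is a Miller–Rabin witness and 1995 is composite.
The smallest witness among the given bases is 138.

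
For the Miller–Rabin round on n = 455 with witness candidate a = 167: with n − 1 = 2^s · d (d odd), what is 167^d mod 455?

188

n − 1 = 454 = 2^1 · 227, so s = 1 and d = 227.
Repeated squaring mod 455: 167^1 ≡ 167, 167^2 ≡ 134, 167^4 ≡ 211, 167^8 ≡ 386, 167^16 ≡ 211, 167^32 ≡ 386, 167^64 ≡ 211, 167^128 ≡ 386.
227 = 128 + 64 + 32 + 2 + 1, so 167^227 ≡ 386·211·386·134·167 ≡ 188 (mod 455).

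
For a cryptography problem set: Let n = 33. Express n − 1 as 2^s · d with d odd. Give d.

Halving: 32 → 16 → 8 → 4 → 2 → 1; 1 is odd.
So 32 = 2^5 · 1.

1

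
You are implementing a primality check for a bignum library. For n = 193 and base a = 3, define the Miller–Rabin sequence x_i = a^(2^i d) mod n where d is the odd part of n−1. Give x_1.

150

n − 1 = 192 = 2^6 · 3, so s = 6 and d = 3.
x_0 = 3^3 mod 193 = 27.
x_1 = 27^2 mod 193 = 150.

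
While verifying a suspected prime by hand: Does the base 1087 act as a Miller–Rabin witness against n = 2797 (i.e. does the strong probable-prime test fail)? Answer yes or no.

n − 1 = 2796 = 2^2 · 699, so s = 2 and d = 699.
x_0 = 1087^699 mod 2797 = 2796.
x_0 = 2796 ≡ −1, so 1087 is not a witness.

no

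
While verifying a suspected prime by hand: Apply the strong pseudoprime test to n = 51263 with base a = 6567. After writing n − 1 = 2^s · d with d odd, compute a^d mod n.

51262

n − 1 = 51262 = 2^1 · 25631, so s = 1 and d = 25631.
6567^25631 mod 51263 = 51262.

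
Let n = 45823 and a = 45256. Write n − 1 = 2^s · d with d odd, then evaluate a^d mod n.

n − 1 = 45822 = 2^1 · 22911, so s = 1 and d = 22911.
Repeated squaring mod 45823: 45256^1 ≡ 45256, 45256^2 ≡ 728, 45256^4 ≡ 25931, 45256^8 ≡ 10059, 45256^16 ≡ 6297, 45256^32 ≡ 15314, 45256^64 ≡ 42305, 45256^128 ≡ 4114, 45256^256 ≡ 16309, 45256^512 ≡ 26789, 45256^1024 ≡ 16518, 45256^2048 ≡ 14182, 45256^4096 ≡ 11977, 45256^8192 ≡ 22539, 45256^16384 ≡ 12743.
22911 = 16384 + 4096 + 2048 + 256 + 64 + 32 + 16 + 8 + 4 + 2 + 1, so 45256^22911 ≡ 12743·11977·14182·16309·42305·15314·6297·10059·25931·728·45256 ≡ 1 (mod 45823).

1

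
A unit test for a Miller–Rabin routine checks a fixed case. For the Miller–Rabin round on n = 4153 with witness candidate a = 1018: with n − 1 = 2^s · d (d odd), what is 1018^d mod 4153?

n − 1 = 4152 = 2^3 · 519, so s = 3 and d = 519.
1018^519 mod 4153 = 4152.

4152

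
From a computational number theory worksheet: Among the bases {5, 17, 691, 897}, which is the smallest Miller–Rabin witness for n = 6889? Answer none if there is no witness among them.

5

n − 1 = 6888 = 2^3 · 861, so s = 3 and d = 861.
Base 5: x_0 = 5^861 mod 6889 = 4481. x_0 is neither 1 nor 6888, so continue squaring. x_1 = 4481^2 mod 6889 = 4815. x_2 = 4815^2 mod 6889 = 2740. Reached i = s−1 = 2 without hitting −1: 5 is a Miller–Rabin witness and 6889 is composite.
Base 17: x_0 = 17^861 mod 6889 = 2823. x_0 is neither 1 nor 6888, so continue squaring. x_1 = 2823^2 mod 6889 = 5645. x_2 = 5645^2 mod 6889 = 4400. Reached i = s−1 = 2 without hitting −1: 17 is a Miller–Rabin witness and 6889 is composite.
Base 691: x_0 = 691^861 mod 6889 = 5562. x_0 is neither 1 nor 6888, so continue squaring. x_1 = 5562^2 mod 6889 = 4234. x_2 = 4234^2 mod 6889 = 1578. Reached i = s−1 = 2 without hitting −1: 691 is a Miller–Rabin witness and 6889 is composite.
Base 897: x_0 = 897^861 mod 6889 = 3651. x_0 is neither 1 nor 6888, so continue squaring. x_1 = 3651^2 mod 6889 = 6475. x_2 = 6475^2 mod 6889 = 6060. Reached i = s−1 = 2 without hitting −1: 897 is a Miller–Rabin witness and 6889 is composite.
The smallest witness among the given bases is 5.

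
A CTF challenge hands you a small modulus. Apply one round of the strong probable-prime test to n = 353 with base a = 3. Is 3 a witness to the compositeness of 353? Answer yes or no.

no

n − 1 = 352 = 2^5 · 11, so s = 5 and d = 11.
Repeated squaring mod 353: 3^1 ≡ 3, 3^2 ≡ 9, 3^4 ≡ 81, 3^8 ≡ 207.
11 = 8 + 2 + 1, so 3^11 ≡ 207·9·3 ≡ 294 (mod 353).
x_0 = 3^11 mod 353 = 294.
x_0 is neither 1 nor 352, so continue squaring.
x_1 = 294^2 mod 353 = 304.
x_2 = 304^2 mod 353 = 283.
x_3 = 283^2 mod 353 = 311.
x_4 = 311^2 mod 353 = 352.
x_4 ≡ −1, so 3 is not a witness.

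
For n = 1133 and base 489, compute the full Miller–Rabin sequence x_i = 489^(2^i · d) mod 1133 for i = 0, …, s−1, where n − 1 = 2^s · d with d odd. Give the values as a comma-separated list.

1104, 841

n − 1 = 1132 = 2^2 · 283, so s = 2 and d = 283.
x_0 = 489^283 mod 1133 = 1104.
x_1 = 1104^2 mod 1133 = 841.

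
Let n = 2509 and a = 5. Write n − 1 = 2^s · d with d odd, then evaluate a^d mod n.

n − 1 = 2508 = 2^2 · 627, so s = 2 and d = 627.
Repeated squaring mod 2509: 5^1 ≡ 5, 5^2 ≡ 25, 5^4 ≡ 625, 5^8 ≡ 1730, 5^16 ≡ 2172, 5^32 ≡ 664, 5^64 ≡ 1821, 5^128 ≡ 1652, 5^256 ≡ 1821, 5^512 ≡ 1652.
627 = 512 + 64 + 32 + 16 + 2 + 1, so 5^627 ≡ 1652·1821·664·2172·25·5 ≡ 1841 (mod 2509).

1841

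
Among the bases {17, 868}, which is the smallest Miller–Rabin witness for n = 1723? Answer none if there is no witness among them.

none

n − 1 = 1722 = 2^1 · 861, so s = 1 and d = 861.
Base 17: x_0 = 17^861 mod 1723 = 1722. x_0 = 1722 ≡ −1, so 17 is not a witness.
Base 868: x_0 = 868^861 mod 1723 = 1. x_0 = 1, so 868 is not a witness.
No listed base is a witness for 1723.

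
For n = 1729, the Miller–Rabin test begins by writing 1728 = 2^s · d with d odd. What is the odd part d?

27

Halving: 1728 → 864 → 432 → 216 → 108 → 54 → 27; 27 is odd.
So 1728 = 2^6 · 27.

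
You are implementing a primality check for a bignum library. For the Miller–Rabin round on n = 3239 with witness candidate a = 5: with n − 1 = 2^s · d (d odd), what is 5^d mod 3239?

1837

n − 1 = 3238 = 2^1 · 1619, so s = 1 and d = 1619.
Repeated squaring mod 3239: 5^1 ≡ 5, 5^2 ≡ 25, 5^4 ≡ 625, 5^8 ≡ 1945, 5^16 ≡ 3112, 5^32 ≡ 3173, 5^64 ≡ 1117, 5^128 ≡ 674, 5^256 ≡ 816, 5^512 ≡ 1861, 5^1024 ≡ 830.
1619 = 1024 + 512 + 64 + 16 + 2 + 1, so 5^1619 ≡ 830·1861·1117·3112·25·5 ≡ 1837 (mod 3239).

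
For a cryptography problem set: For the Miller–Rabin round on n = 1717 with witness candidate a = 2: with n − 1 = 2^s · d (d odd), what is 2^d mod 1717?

1069

n − 1 = 1716 = 2^2 · 429, so s = 2 and d = 429.
By repeated squaring, 2^429 ≡ 1069 (mod 1717).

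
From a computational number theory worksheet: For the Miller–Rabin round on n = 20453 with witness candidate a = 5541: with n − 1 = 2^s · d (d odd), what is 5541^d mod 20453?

n − 1 = 20452 = 2^2 · 5113, so s = 2 and d = 5113.
5541^5113 mod 20453 = 10460.

10460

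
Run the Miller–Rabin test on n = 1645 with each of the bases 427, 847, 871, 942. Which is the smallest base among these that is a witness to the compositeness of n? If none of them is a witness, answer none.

427

n − 1 = 1644 = 2^2 · 411, so s = 2 and d = 411.
Base 427: x_0 = 427^411 mod 1645 = 553. x_0 is neither 1 nor 1644, so continue squaring. x_1 = 553^2 mod 1645 = 1484. Reached i = s−1 = 1 without hitting −1: 427 is a Miller–Rabin witness and 1645 is composite.
Base 847: x_0 = 847^411 mod 1645 = 518. x_0 is neither 1 nor 1644, so continue squaring. x_1 = 518^2 mod 1645 = 189. Reached i = s−1 = 1 without hitting −1: 847 is a Miller–Rabin witness and 1645 is composite.
Base 871: x_0 = 871^411 mod 1645 = 1231. x_0 is neither 1 nor 1644, so continue squaring. x_1 = 1231^2 mod 1645 = 316. Reached i = s−1 = 1 without hitting −1: 871 is a Miller–Rabin witness and 1645 is composite.
Base 942: x_0 = 942^411 mod 1645 = 288. x_0 is neither 1 nor 1644, so continue squaring. x_1 = 288^2 mod 1645 = 694. Reached i = s−1 = 1 without hitting −1: 942 is a Miller–Rabin witness and 1645 is composite.
The smallest witness among the given bases is 427.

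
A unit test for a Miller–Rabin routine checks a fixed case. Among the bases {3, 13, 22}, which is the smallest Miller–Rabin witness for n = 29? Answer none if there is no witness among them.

n − 1 = 28 = 2^2 · 7, so s = 2 and d = 7.
Base 3: x_0 = 3^7 mod 29 = 12. x_0 is neither 1 nor 28, so continue squaring. x_1 = 12^2 mod 29 = 28. x_1 ≡ −1, so 3 is not a witness.
Base 13: x_0 = 13^7 mod 29 = 28. x_0 = 28 ≡ −1, so 13 is not a witness.
Base 22: x_0 = 22^7 mod 29 = 28. x_0 = 28 ≡ −1, so 22 is not a witness.
No listed base is a witness for 29.

none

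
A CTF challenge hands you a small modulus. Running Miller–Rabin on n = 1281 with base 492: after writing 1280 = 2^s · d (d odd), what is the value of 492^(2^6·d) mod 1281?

n − 1 = 1280 = 2^8 · 5, so s = 8 and d = 5.
Repeated squaring mod 1281: 492^1 ≡ 492, 492^2 ≡ 1236, 492^4 ≡ 744.
5 = 4 + 1, so 492^5 ≡ 744·492 ≡ 963 (mod 1281).
x_0 = 963.
x_1 = 963^2 mod 1281 = 1206.
x_2 = 1206^2 mod 1281 = 501.
x_3 = 501^2 mod 1281 = 1206.
x_4 = 1206^2 mod 1281 = 501.
x_5 = 501^2 mod 1281 = 1206.
x_6 = 1206^2 mod 1281 = 501.

501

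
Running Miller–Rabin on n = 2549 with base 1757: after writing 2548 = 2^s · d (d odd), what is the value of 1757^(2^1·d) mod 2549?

1

n − 1 = 2548 = 2^2 · 637, so s = 2 and d = 637.
Repeated squaring mod 2549: 1757^1 ≡ 1757, 1757^2 ≡ 210, 1757^4 ≡ 767, 1757^8 ≡ 2019, 1757^16 ≡ 510, 1757^32 ≡ 102, 1757^64 ≡ 208, 1757^128 ≡ 2480, 1757^256 ≡ 2212, 1757^512 ≡ 1413.
637 = 512 + 64 + 32 + 16 + 8 + 4 + 1, so 1757^637 ≡ 1413·208·102·510·2019·767·1757 ≡ 1 (mod 2549).
x_0 = 1.
x_1 = 1^2 mod 2549 = 1.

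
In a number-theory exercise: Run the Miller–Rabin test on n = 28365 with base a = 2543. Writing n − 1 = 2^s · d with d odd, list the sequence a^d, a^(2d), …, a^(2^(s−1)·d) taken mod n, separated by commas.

n − 1 = 28364 = 2^2 · 7091, so s = 2 and d = 7091.
x_0 = 2543^7091 mod 28365 = 8867.
x_1 = 8867^2 mod 28365 = 24274.

8867, 24274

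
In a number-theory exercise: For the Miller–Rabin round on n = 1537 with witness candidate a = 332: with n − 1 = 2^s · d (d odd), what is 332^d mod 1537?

n − 1 = 1536 = 2^9 · 3, so s = 9 and d = 3.
332^3 mod 1537 = 1472.

1472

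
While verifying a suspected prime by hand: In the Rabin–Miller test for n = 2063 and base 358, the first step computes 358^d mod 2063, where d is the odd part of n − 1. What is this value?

1

n − 1 = 2062 = 2^1 · 1031, so s = 1 and d = 1031.
Repeated squaring mod 2063: 358^1 ≡ 358, 358^2 ≡ 258, 358^4 ≡ 548, 358^8 ≡ 1169, 358^16 ≡ 855, 358^32 ≡ 723, 358^64 ≡ 790, 358^128 ≡ 1074, 358^256 ≡ 259, 358^512 ≡ 1065, 358^1024 ≡ 1638.
1031 = 1024 + 4 + 2 + 1, so 358^1031 ≡ 1638·548·258·358 ≡ 1 (mod 2063).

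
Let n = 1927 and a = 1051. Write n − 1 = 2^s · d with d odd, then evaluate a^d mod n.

n − 1 = 1926 = 2^1 · 963, so s = 1 and d = 963.
Repeated squaring mod 1927: 1051^1 ≡ 1051, 1051^2 ≡ 430, 1051^4 ≡ 1835, 1051^8 ≡ 756, 1051^16 ≡ 1144, 1051^32 ≡ 303, 1051^64 ≡ 1240, 1051^128 ≡ 1781, 1051^256 ≡ 119, 1051^512 ≡ 672.
963 = 512 + 256 + 128 + 64 + 2 + 1, so 1051^963 ≡ 672·119·1781·1240·430·1051 ≡ 643 (mod 1927).

643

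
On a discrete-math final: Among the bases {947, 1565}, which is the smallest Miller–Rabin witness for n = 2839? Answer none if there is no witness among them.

n − 1 = 2838 = 2^1 · 1419, so s = 1 and d = 1419.
Base 947: x_0 = 947^1419 mod 2839 = 1230. x_0 ∉ {1, 2838} and s = 1, so 947 is a Miller–Rabin witness and 2839 is composite.
Base 1565: x_0 = 1565^1419 mod 2839 = 749. x_0 ∉ {1, 2838} and s = 1, so 1565 is a Miller–Rabin witness and 2839 is composite.
The smallest witness among the given bases is 947.

947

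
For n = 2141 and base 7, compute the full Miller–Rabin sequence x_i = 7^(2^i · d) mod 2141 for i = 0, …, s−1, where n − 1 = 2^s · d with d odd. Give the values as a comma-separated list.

419, 2140

n − 1 = 2140 = 2^2 · 535, so s = 2 and d = 535.
x_0 = 7^535 mod 2141 = 419.
x_1 = 419^2 mod 2141 = 2140.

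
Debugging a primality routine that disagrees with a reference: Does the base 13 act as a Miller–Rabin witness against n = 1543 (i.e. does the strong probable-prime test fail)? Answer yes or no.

n − 1 = 1542 = 2^1 · 771, so s = 1 and d = 771.
x_0 = 13^771 mod 1543 = 1.
x_0 = 1, so 13 is not a witness.

no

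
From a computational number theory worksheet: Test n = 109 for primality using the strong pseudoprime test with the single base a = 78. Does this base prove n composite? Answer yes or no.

n − 1 = 108 = 2^2 · 27, so s = 2 and d = 27.
Repeated squaring mod 109: 78^1 ≡ 78, 78^2 ≡ 89, 78^4 ≡ 73, 78^8 ≡ 97, 78^16 ≡ 35.
27 = 16 + 8 + 2 + 1, so 78^27 ≡ 35·97·89·78 ≡ 1 (mod 109).
x_0 = 78^27 mod 109 = 1.
x_0 = 1, so 78 is not a witness.

no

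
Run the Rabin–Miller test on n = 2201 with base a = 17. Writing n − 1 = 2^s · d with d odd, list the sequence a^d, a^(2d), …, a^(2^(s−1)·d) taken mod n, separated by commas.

n − 1 = 2200 = 2^3 · 275, so s = 3 and d = 275.
x_0 = 17^275 mod 2201 = 212.
x_1 = 212^2 mod 2201 = 924.
x_2 = 924^2 mod 2201 = 1989.

212, 924, 1989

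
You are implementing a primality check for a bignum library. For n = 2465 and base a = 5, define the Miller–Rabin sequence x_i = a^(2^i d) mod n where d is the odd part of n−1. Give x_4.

1480

n − 1 = 2464 = 2^5 · 77, so s = 5 and d = 77.
By repeated squaring, 5^77 ≡ 2145 (mod 2465).
x_0 = 2145.
x_1 = 2145^2 mod 2465 = 1335.
x_2 = 1335^2 mod 2465 = 30.
x_3 = 30^2 mod 2465 = 900.
x_4 = 900^2 mod 2465 = 1480.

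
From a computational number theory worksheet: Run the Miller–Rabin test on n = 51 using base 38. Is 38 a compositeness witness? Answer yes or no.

yes

n − 1 = 50 = 2^1 · 25, so s = 1 and d = 25.
x_0 = 38^25 mod 51 = 38.
x_0 ∉ {1, 50} and s = 1, so 38 is a Miller–Rabin witness and 51 is composite.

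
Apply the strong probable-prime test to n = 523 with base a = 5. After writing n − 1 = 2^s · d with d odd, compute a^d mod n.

522

n − 1 = 522 = 2^1 · 261, so s = 1 and d = 261.
5^261 mod 523 = 522.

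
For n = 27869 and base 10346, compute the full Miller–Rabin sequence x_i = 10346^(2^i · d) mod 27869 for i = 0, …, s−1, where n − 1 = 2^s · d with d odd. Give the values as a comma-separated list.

26689, 26819

n − 1 = 27868 = 2^2 · 6967, so s = 2 and d = 6967.
x_0 = 10346^6967 mod 27869 = 26689.
x_1 = 26689^2 mod 27869 = 26819.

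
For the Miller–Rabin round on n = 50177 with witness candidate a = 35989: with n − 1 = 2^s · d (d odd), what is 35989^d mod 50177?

22212

n − 1 = 50176 = 2^10 · 49, so s = 10 and d = 49.
35989^49 mod 50177 = 22212.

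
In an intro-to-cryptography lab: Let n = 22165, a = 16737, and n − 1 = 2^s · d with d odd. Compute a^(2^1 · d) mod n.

18329

n − 1 = 22164 = 2^2 · 5541, so s = 2 and d = 5541.
x_0 = 16737^5541 mod 22165 = 512.
x_1 = 512^2 mod 22165 = 18329.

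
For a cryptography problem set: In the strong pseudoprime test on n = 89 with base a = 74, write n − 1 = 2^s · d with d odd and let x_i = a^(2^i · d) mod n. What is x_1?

n − 1 = 88 = 2^3 · 11, so s = 3 and d = 11.
x_0 = 74^11 mod 89 = 12.
x_1 = 12^2 mod 89 = 55.

55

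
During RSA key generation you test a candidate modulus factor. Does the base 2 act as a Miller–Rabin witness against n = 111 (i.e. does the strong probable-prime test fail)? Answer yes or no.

yes

n − 1 = 110 = 2^1 · 55, so s = 1 and d = 55.
x_0 = 2^55 mod 111 = 35.
x_0 ∉ {1, 110} and s = 1, so 2 is a Miller–Rabin witness and 111 is composite.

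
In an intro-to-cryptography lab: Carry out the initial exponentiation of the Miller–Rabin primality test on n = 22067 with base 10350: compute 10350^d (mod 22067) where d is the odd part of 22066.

n − 1 = 22066 = 2^1 · 11033, so s = 1 and d = 11033.
10350^11033 mod 22067 = 22066.

22066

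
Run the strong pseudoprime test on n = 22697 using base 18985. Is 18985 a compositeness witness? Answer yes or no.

n − 1 = 22696 = 2^3 · 2837, so s = 3 and d = 2837.
x_0 = 18985^2837 mod 22697 = 3637.
x_0 is neither 1 nor 22696, so continue squaring.
x_1 = 3637^2 mod 22697 = 18115.
x_2 = 18115^2 mod 22697 = 22696.
x_2 ≡ −1, so 18985 is not a witness.

no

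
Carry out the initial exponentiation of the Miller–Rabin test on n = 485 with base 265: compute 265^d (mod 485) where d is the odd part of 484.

n − 1 = 484 = 2^2 · 121, so s = 2 and d = 121.
265^121 mod 485 = 475.

475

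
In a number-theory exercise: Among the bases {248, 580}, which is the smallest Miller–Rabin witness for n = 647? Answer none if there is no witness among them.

n − 1 = 646 = 2^1 · 323, so s = 1 and d = 323.
Base 248: x_0 = 248^323 mod 647 = 1. x_0 = 1, so 248 is not a witness.
Base 580: x_0 = 580^323 mod 647 = 646. x_0 = 646 ≡ −1, so 580 is not a witness.
No listed base is a witness for 647.

none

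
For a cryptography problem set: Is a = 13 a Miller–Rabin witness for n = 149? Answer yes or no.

n − 1 = 148 = 2^2 · 37, so s = 2 and d = 37.
x_0 = 13^37 mod 149 = 105.
x_0 is neither 1 nor 148, so continue squaring.
x_1 = 105^2 mod 149 = 148.
x_1 ≡ −1, so 13 is not a witness.

no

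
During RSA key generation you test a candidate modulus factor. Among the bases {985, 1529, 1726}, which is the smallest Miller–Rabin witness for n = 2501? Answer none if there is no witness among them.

1529

n − 1 = 2500 = 2^2 · 625, so s = 2 and d = 625.
Base 985: x_0 = 985^625 mod 2501 = 1. x_0 = 1, so 985 is not a witness.
Base 1529: x_0 = 1529^625 mod 2501 = 2088. x_0 is neither 1 nor 2500, so continue squaring. x_1 = 2088^2 mod 2501 = 501. Reached i = s−1 = 1 without hitting −1: 1529 is a Miller–Rabin witness and 2501 is composite.
Base 1726: x_0 = 1726^625 mod 2501 = 40. x_0 is neither 1 nor 2500, so continue squaring. x_1 = 40^2 mod 2501 = 1600. Reached i = s−1 = 1 without hitting −1: 1726 is a Miller–Rabin witness and 2501 is composite.
The smallest witness among the given bases is 1529.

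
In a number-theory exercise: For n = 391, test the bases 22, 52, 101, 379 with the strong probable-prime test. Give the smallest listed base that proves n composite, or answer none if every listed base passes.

22

n − 1 = 390 = 2^1 · 195, so s = 1 and d = 195.
Base 22: x_0 = 22^195 mod 391 = 91. x_0 ∉ {1, 390} and s = 1, so 22 is a Miller–Rabin witness and 391 is composite.
Base 52: x_0 = 52^195 mod 391 = 18. x_0 ∉ {1, 390} and s = 1, so 52 is a Miller–Rabin witness and 391 is composite.
Base 101: x_0 = 101^195 mod 391 = 220. x_0 ∉ {1, 390} and s = 1, so 101 is a Miller–Rabin witness and 391 is composite.
Base 379: x_0 = 379^195 mod 391 = 176. x_0 ∉ {1, 390} and s = 1, so 379 is a Miller–Rabin witness and 391 is composite.
The smallest witness among the given bases is 22.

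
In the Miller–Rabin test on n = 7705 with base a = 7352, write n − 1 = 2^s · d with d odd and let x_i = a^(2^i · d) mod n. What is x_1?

n − 1 = 7704 = 2^3 · 963, so s = 3 and d = 963.
x_0 = 7352^963 mod 7705 = 3828.
x_1 = 3828^2 mod 7705 = 6379.

6379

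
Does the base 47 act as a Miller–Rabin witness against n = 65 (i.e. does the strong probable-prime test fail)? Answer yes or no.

no

n − 1 = 64 = 2^6 · 1, so s = 6 and d = 1.
x_0 = 47^1 mod 65 = 47.
x_0 is neither 1 nor 64, so continue squaring.
x_1 = 47^2 mod 65 = 64.
x_1 ≡ −1, so 47 is not a witness.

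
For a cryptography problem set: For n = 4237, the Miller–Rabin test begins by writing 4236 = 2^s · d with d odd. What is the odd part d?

Halving: 4236 → 2118 → 1059; 1059 is odd.
So 4236 = 2^2 · 1059.

1059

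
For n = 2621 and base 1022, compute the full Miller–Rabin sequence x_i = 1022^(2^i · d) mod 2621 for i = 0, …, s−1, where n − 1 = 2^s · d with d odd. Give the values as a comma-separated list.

2149, 2620

n − 1 = 2620 = 2^2 · 655, so s = 2 and d = 655.
x_0 = 1022^655 mod 2621 = 2149.
x_1 = 2149^2 mod 2621 = 2620.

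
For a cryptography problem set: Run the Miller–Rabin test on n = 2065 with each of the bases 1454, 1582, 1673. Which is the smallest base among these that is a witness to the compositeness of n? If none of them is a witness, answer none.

n − 1 = 2064 = 2^4 · 129, so s = 4 and d = 129.
Base 1454: x_0 = 1454^129 mod 2065 = 1434. x_0 is neither 1 nor 2064, so continue squaring. x_1 = 1434^2 mod 2065 = 1681. x_2 = 1681^2 mod 2065 = 841. x_3 = 841^2 mod 2065 = 1051. Reached i = s−1 = 3 without hitting −1: 1454 is a Miller–Rabin witness and 2065 is composite.
Base 1582: x_0 = 1582^129 mod 2065 = 182. x_0 is neither 1 nor 2064, so continue squaring. x_1 = 182^2 mod 2065 = 84. x_2 = 84^2 mod 2065 = 861. x_3 = 861^2 mod 2065 = 2051. Reached i = s−1 = 3 without hitting −1: 1582 is a Miller–Rabin witness and 2065 is composite.
Base 1673: x_0 = 1673^129 mod 2065 = 1988. x_0 is neither 1 nor 2064, so continue squaring. x_1 = 1988^2 mod 2065 = 1799. x_2 = 1799^2 mod 2065 = 546. x_3 = 546^2 mod 2065 = 756. Reached i = s−1 = 3 without hitting −1: 1673 is a Miller–Rabin witness and 2065 is composite.
The smallest witness among the given bases is 1454.

1454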